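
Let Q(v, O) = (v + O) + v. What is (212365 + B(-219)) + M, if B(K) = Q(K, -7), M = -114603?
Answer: 97317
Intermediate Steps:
Q(v, O) = O + 2*v (Q(v, O) = (O + v) + v = O + 2*v)
B(K) = -7 + 2*K
(212365 + B(-219)) + M = (212365 + (-7 + 2*(-219))) - 114603 = (212365 + (-7 - 438)) - 114603 = (212365 - 445) - 114603 = 211920 - 114603 = 97317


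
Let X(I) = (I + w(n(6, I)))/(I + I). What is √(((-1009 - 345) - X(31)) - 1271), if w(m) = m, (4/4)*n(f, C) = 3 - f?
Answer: 7*I*√51491/31 ≈ 51.239*I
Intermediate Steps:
n(f, C) = 3 - f
X(I) = (-3 + I)/(2*I) (X(I) = (I + (3 - 1*6))/(I + I) = (I + (3 - 6))/((2*I)) = (I - 3)*(1/(2*I)) = (-3 + I)*(1/(2*I)) = (-3 + I)/(2*I))
√(((-1009 - 345) - X(31)) - 1271) = √(((-1009 - 345) - (-3 + 31)/(2*31)) - 1271) = √((-1354 - 28/(2*31)) - 1271) = √((-1354 - 1*14/31) - 1271) = √((-1354 - 14/31) - 1271) = √(-41988/31 - 1271) = √(-81389/31) = 7*I*√51491/31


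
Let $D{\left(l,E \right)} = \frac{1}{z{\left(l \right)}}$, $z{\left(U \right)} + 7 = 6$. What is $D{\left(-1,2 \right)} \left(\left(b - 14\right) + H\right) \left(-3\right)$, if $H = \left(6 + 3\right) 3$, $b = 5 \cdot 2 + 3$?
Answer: $78$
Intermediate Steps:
$b = 13$ ($b = 10 + 3 = 13$)
$z{\left(U \right)} = -1$ ($z{\left(U \right)} = -7 + 6 = -1$)
$H = 27$ ($H = 9 \cdot 3 = 27$)
$D{\left(l,E \right)} = -1$ ($D{\left(l,E \right)} = \frac{1}{-1} = -1$)
$D{\left(-1,2 \right)} \left(\left(b - 14\right) + H\right) \left(-3\right) = - (\left(13 - 14\right) + 27) \left(-3\right) = - (-1 + 27) \left(-3\right) = \left(-1\right) 26 \left(-3\right) = \left(-26\right) \left(-3\right) = 78$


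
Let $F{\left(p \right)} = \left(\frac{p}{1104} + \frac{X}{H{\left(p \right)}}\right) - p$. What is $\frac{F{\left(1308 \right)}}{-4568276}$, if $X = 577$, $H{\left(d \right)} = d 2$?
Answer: $\frac{78615187}{274864030368} \approx 0.00028601$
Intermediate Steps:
$H{\left(d \right)} = 2 d$
$F{\left(p \right)} = - \frac{1103 p}{1104} + \frac{577}{2 p}$ ($F{\left(p \right)} = \left(\frac{p}{1104} + \frac{577}{2 p}\right) - p = - \frac{1103 p}{1104} + \frac{577}{2 p}$)
$\frac{F{\left(1308 \right)}}{-4568276} = \frac{\frac{1}{1104} \cdot \frac{1}{1308} \left(318504 - 1103 \cdot 1308^{2}\right)}{-4568276} = \frac{1}{1104} \cdot \frac{1}{1308} \left(318504 - 1887082992\right) \left(- \frac{1}{4568276}\right) = \frac{1}{1104} \cdot \frac{1}{1308} \left(-1886764488\right) \left(- \frac{1}{4568276}\right) = \left(- \frac{78615187}{60168}\right) \left(- \frac{1}{4568276}\right) = \frac{78615187}{274864030368}$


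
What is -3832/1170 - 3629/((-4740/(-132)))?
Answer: -4821887/46215 ≈ -104.34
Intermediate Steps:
-3832/1170 - 3629/((-4740/(-132))) = -3832*1/1170 - 3629/((-4740*(-1/132))) = -1916/585 - 3629/395/11 = -1916/585 - 3629*11/395 = -1916/585 - 39919/395 = -4821887/46215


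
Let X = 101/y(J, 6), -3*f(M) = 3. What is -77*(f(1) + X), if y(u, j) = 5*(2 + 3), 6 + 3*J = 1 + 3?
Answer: -5852/25 ≈ -234.08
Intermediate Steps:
f(M) = -1 (f(M) = -⅓*3 = -1)
J = -⅔ (J = -2 + (1 + 3)/3 = -2 + (⅓)*4 = -2 + 4/3 = -⅔ ≈ -0.66667)
y(u, j) = 25 (y(u, j) = 5*5 = 25)
X = 101/25 ≈ 4.0400
-77*(f(1) + X) = -77*(-1 + 101/25) = -77*76/25 = -5852/25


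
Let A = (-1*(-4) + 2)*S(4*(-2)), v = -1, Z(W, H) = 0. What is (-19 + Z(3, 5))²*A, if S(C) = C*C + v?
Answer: 136458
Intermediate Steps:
S(C) = -1 + C² (S(C) = C*C - 1 = C² - 1 = -1 + C²)
A = 378 (A = (-1*(-4) + 2)*(-1 + (4*(-2))²) = (4 + 2)*(-1 + (-8)²) = 6*(-1 + 64) = 6*63 = 378)
(-19 + Z(3, 5))²*A = (-19 + 0)²*378 = (-19)²*378 = 361*378 = 136458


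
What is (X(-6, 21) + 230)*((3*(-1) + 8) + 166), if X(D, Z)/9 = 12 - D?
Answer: 67032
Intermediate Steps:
X(D, Z) = 108 - 9*D (X(D, Z) = 9*(12 - D) = 108 - 9*D)
(X(-6, 21) + 230)*((3*(-1) + 8) + 166) = ((108 - 9*(-6)) + 230)*((3*(-1) + 8) + 166) = ((108 + 54) + 230)*((-3 + 8) + 166) = (162 + 230)*(5 + 166) = 392*171 = 67032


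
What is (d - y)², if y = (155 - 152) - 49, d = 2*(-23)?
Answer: 0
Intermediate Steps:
d = -46
y = -46 (y = 3 - 49 = -46)
(d - y)² = (-46 - 1*(-46))² = (-46 + 46)² = 0² = 0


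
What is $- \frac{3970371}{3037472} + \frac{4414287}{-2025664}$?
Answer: $- \frac{670340961369}{192278052544} \approx -3.4863$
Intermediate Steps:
$- \frac{3970371}{3037472} + \frac{4414287}{-2025664} = \left(-3970371\right) \frac{1}{3037472} + 4414287 \left(- \frac{1}{2025664}\right) = - \frac{3970371}{3037472} - \frac{4414287}{2025664} = - \frac{670340961369}{192278052544}$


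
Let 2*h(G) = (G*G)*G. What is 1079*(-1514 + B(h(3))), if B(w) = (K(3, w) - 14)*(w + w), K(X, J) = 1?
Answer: -2012335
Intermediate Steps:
h(G) = G³/2 (h(G) = ((G*G)*G)/2 = (G²*G)/2 = G³/2)
B(w) = -26*w (B(w) = (1 - 14)*(w + w) = -26*w)
1079*(-1514 + B(h(3))) = 1079*(-1514 - 13*3³) = 1079*(-1514 - 13*27) = 1079*(-1514 - 26*27/2) = 1079*(-1514 - 351) = 1079*(-1865) = -2012335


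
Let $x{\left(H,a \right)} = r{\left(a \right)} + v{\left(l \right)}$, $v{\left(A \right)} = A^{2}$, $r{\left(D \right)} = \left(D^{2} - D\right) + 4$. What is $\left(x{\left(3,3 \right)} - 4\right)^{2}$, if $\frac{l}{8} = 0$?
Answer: $36$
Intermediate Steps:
$r{\left(D \right)} = 4 + D^{2} - D$
$l = 0$ ($l = 8 \cdot 0 = 0$)
$x{\left(H,a \right)} = 4 + a^{2} - a$ ($x{\left(H,a \right)} = \left(4 + a^{2} - a\right) + 0^{2} = \left(4 + a^{2} - a\right) + 0 = 4 + a^{2} - a$)
$\left(x{\left(3,3 \right)} - 4\right)^{2} = \left(\left(4 + 3^{2} - 3\right) - 4\right)^{2} = \left(\left(4 + 9 - 3\right) - 4\right)^{2} = \left(10 - 4\right)^{2} = 6^{2} = 36$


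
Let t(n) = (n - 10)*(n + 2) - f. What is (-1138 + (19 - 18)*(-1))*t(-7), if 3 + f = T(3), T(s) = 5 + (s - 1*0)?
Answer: -91120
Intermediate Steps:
T(s) = 5 + s (T(s) = 5 + (s + 0) = 5 + s)
f = 5 (f = -3 + (5 + 3) = -3 + 8 = 5)
t(n) = -5 + (-10 + n)*(2 + n) (t(n) = (n - 10)*(n + 2) - 1*5 = (-10 + n)*(2 + n) - 5 = -5 + (-10 + n)*(2 + n))
(-1138 + (19 - 18)*(-1))*t(-7) = (-1138 + (19 - 18)*(-1))*(-25 + (-7)**2 - 8*(-7)) = (-1138 + 1*(-1))*(-25 + 49 + 56) = (-1138 - 1)*80 = -1139*80 = -91120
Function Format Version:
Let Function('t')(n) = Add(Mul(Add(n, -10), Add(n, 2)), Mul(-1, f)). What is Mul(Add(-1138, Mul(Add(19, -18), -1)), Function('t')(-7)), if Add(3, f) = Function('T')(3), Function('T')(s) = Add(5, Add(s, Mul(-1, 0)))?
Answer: -91120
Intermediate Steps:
Function('T')(s) = Add(5, s) (Function('T')(s) = Add(5, Add(s, 0)) = Add(5, s))
f = 5 (f = Add(-3, Add(5, 3)) = Add(-3, 8) = 5)
Function('t')(n) = Add(-5, Mul(Add(-10, n), Add(2, n))) (Function('t')(n) = Add(Mul(Add(n, -10), Add(n, 2)), Mul(-1, 5)) = Add(Mul(Add(-10, n), Add(2, n)), -5) = Add(-5, Mul(Add(-10, n), Add(2, n))))
Mul(Add(-1138, Mul(Add(19, -18), -1)), Function('t')(-7)) = Mul(Add(-1138, Mul(Add(19, -18), -1)), Add(-25, Pow(-7, 2), Mul(-8, -7))) = Mul(Add(-1138, Mul(1, -1)), Add(-25, 49, 56)) = Mul(Add(-1138, -1), 80) = Mul(-1139, 80) = -91120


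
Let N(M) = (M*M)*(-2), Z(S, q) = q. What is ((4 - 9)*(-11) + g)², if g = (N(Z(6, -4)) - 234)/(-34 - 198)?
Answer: 42419169/13456 ≈ 3152.4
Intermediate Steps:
N(M) = -2*M² (N(M) = M²*(-2) = -2*M²)
g = 133/116 (g = (-2*(-4)² - 234)/(-34 - 198) = (-2*16 - 234)/(-232) = (-32 - 234)*(-1/232) = -266*(-1/232) = 133/116 ≈ 1.1466)
((4 - 9)*(-11) + g)² = ((4 - 9)*(-11) + 133/116)² = (-5*(-11) + 133/116)² = (55 + 133/116)² = (6513/116)² = 42419169/13456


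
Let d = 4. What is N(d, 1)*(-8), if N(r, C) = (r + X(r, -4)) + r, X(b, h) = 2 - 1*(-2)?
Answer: -96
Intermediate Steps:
X(b, h) = 4 (X(b, h) = 2 + 2 = 4)
N(r, C) = 4 + 2*r (N(r, C) = (r + 4) + r = (4 + r) + r = 4 + 2*r)
N(d, 1)*(-8) = (4 + 2*4)*(-8) = (4 + 8)*(-8) = 12*(-8) = -96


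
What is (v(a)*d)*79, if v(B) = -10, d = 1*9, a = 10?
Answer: -7110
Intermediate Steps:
d = 9
(v(a)*d)*79 = -10*9*79 = -90*79 = -7110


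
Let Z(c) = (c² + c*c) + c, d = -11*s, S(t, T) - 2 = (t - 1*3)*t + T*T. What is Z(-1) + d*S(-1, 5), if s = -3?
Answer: 1024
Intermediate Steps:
S(t, T) = 2 + T² + t*(-3 + t) (S(t, T) = 2 + ((t - 1*3)*t + T*T) = 2 + ((t - 3)*t + T²) = 2 + ((-3 + t)*t + T²) = 2 + (t*(-3 + t) + T²) = 2 + (T² + t*(-3 + t)) = 2 + T² + t*(-3 + t))
d = 33 (d = -11*(-3) = 33)
Z(c) = c + 2*c² (Z(c) = (c² + c²) + c = 2*c² + c = c + 2*c²)
Z(-1) + d*S(-1, 5) = -(1 + 2*(-1)) + 33*(2 + 5² + (-1)² - 3*(-1)) = -(1 - 2) + 33*(2 + 25 + 1 + 3) = -1*(-1) + 33*31 = 1 + 1023 = 1024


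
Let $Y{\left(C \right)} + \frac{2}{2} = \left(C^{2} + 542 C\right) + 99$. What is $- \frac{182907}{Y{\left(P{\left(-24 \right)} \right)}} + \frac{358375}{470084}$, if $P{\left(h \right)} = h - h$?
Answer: $- \frac{42973266719}{23034116} \approx -1865.6$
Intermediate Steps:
$P{\left(h \right)} = 0$
$Y{\left(C \right)} = 98 + C^{2} + 542 C$ ($Y{\left(C \right)} = -1 + \left(\left(C^{2} + 542 C\right) + 99\right) = -1 + \left(99 + C^{2} + 542 C\right) = 98 + C^{2} + 542 C$)
$- \frac{182907}{Y{\left(P{\left(-24 \right)} \right)}} + \frac{358375}{470084} = - \frac{182907}{98 + 0^{2} + 542 \cdot 0} + \frac{358375}{470084} = - \frac{182907}{98 + 0 + 0} + 358375 \cdot \frac{1}{470084} = - \frac{182907}{98} + \frac{358375}{470084} = - \frac{42973266719}{23034116}$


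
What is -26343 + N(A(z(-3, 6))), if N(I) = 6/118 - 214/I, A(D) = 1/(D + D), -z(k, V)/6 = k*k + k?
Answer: -645162/59 ≈ -10935.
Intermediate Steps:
z(k, V) = -6*k - 6*k² (z(k, V) = -6*(k*k + k) = -6*(k² + k) = -6*(k + k²) = -6*k - 6*k²)
A(D) = 1/(2*D)
N(I) = 3/59 - 214/I (N(I) = 6*(1/118) - 214/I = 3/59 - 214/I)
-26343 + N(A(z(-3, 6))) = -26343 + (3/59 - 214/(1/(2*((-6*(-3)*(1 - 3)))))) = -26343 + (3/59 - 214/(1/(2*((-6*(-3)*(-2)))))) = -26343 + (3/59 - 214/((½)/(-36))) = -26343 + (3/59 - 214/((½)*(-1/36))) = -26343 + (3/59 - 214/(-1/72)) = -26343 + (3/59 - 214*(-72)) = -26343 + (3/59 + 15408) = -26343 + 909075/59 = -645162/59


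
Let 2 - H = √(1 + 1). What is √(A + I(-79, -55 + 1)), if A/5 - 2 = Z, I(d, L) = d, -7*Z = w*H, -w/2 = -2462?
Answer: √(-348061 + 172340*√2)/7 ≈ 46.144*I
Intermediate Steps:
w = 4924 (w = -2*(-2462) = 4924)
H = 2 - √2 (H = 2 - √(1 + 1) = 2 - √2 ≈ 0.58579)
Z = -9848/7 + 4924*√2/7 (Z = -4924*(2 - √2)/7 = -(9848 - 4924*√2)/7 = -9848/7 + 4924*√2/7 ≈ -412.06)
A = -49170/7 + 24620*√2/7 (A = 10 + 5*(-9848/7 + 4924*√2/7) = 10 + (-49240/7 + 24620*√2/7) = -49170/7 + 24620*√2/7 ≈ -2050.3)
√(A + I(-79, -55 + 1)) = √((-49170/7 + 24620*√2/7) - 79) = √(-49723/7 + 24620*√2/7)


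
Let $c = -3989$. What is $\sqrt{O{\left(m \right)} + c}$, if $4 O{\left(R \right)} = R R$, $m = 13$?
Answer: $\frac{i \sqrt{15787}}{2} \approx 62.823 i$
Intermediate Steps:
$O{\left(R \right)} = \frac{R^{2}}{4}$ ($O{\left(R \right)} = \frac{R R}{4} = \frac{R^{2}}{4}$)
$\sqrt{O{\left(m \right)} + c} = \sqrt{\frac{13^{2}}{4} - 3989} = \sqrt{\frac{1}{4} \cdot 169 - 3989} = \sqrt{\frac{169}{4} - 3989} = \sqrt{- \frac{15787}{4}} = \frac{i \sqrt{15787}}{2}$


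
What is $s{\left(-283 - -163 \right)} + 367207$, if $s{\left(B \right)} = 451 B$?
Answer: $313087$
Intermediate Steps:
$s{\left(-283 - -163 \right)} + 367207 = 451 \left(-283 - -163\right) + 367207 = 451 \left(-283 + 163\right) + 367207 = 451 \left(-120\right) + 367207 = -54120 + 367207 = 313087$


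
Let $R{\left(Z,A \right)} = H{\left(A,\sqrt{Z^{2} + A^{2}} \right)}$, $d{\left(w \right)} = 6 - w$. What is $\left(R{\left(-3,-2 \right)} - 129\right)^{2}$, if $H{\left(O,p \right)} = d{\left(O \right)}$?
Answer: $14641$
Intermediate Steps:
$H{\left(O,p \right)} = 6 - O$
$R{\left(Z,A \right)} = 6 - A$
$\left(R{\left(-3,-2 \right)} - 129\right)^{2} = \left(\left(6 - -2\right) - 129\right)^{2} = \left(\left(6 + 2\right) - 129\right)^{2} = \left(8 - 129\right)^{2} = \left(-121\right)^{2} = 14641$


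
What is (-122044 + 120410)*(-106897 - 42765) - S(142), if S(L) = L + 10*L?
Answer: 244546146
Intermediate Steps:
S(L) = 11*L
(-122044 + 120410)*(-106897 - 42765) - S(142) = (-122044 + 120410)*(-106897 - 42765) - 11*142 = -1634*(-149662) - 1*1562 = 244547708 - 1562 = 244546146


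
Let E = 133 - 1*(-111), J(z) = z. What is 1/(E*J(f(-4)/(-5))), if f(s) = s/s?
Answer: -5/244 ≈ -0.020492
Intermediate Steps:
f(s) = 1
E = 244 (E = 133 + 111 = 244)
1/(E*J(f(-4)/(-5))) = 1/(244*(1/(-5))) = 1/(244*(1*(-1/5))) = 1/(244*(-1/5)) = 1/(-244/5) = -5/244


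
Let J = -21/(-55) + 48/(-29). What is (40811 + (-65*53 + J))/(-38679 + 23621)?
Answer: -59596739/24017510 ≈ -2.4814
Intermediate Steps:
J = -2031/1595 (J = -21*(-1/55) + 48*(-1/29) = 21/55 - 48/29 = -2031/1595 ≈ -1.2734)
(40811 + (-65*53 + J))/(-38679 + 23621) = (40811 + (-65*53 - 2031/1595))/(-38679 + 23621) = (40811 + (-3445 - 2031/1595))/(-15058) = (40811 - 5496806/1595)*(-1/15058) = (59596739/1595)*(-1/15058) = -59596739/24017510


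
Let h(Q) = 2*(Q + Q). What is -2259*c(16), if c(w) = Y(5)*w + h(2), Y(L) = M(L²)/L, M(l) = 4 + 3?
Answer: -343368/5 ≈ -68674.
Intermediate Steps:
h(Q) = 4*Q (h(Q) = 2*(2*Q) = 4*Q)
M(l) = 7
Y(L) = 7/L
c(w) = 8 + 7*w/5 (c(w) = (7/5)*w + 4*2 = (7*(⅕))*w + 8 = 7*w/5 + 8 = 8 + 7*w/5)
-2259*c(16) = -2259*(8 + (7/5)*16) = -2259*(8 + 112/5) = -2259*152/5 = -343368/5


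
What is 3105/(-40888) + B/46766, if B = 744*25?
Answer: 307654185/956084104 ≈ 0.32179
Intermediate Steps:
B = 18600
3105/(-40888) + B/46766 = 3105/(-40888) + 18600/46766 = 3105*(-1/40888) + 18600*(1/46766) = -3105/40888 + 9300/23383 = 307654185/956084104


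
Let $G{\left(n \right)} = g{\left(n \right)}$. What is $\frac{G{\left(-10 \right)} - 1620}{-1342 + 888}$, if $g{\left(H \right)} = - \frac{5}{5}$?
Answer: $\frac{1621}{454} \approx 3.5705$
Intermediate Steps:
$g{\left(H \right)} = -1$ ($g{\left(H \right)} = \left(-5\right) \frac{1}{5} = -1$)
$G{\left(n \right)} = -1$
$\frac{G{\left(-10 \right)} - 1620}{-1342 + 888} = \frac{-1 - 1620}{-1342 + 888} = - \frac{1621}{-454} = \left(-1621\right) \left(- \frac{1}{454}\right) = \frac{1621}{454}$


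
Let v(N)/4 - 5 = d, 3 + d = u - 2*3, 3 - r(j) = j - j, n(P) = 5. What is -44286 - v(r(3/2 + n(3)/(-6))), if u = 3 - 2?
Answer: -44274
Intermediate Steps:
u = 1
r(j) = 3 (r(j) = 3 - (j - j) = 3 - 1*0 = 3 + 0 = 3)
d = -8 (d = -3 + (1 - 2*3) = -3 + (1 - 6) = -3 - 5 = -8)
v(N) = -12 (v(N) = 20 + 4*(-8) = 20 - 32 = -12)
-44286 - v(r(3/2 + n(3)/(-6))) = -44286 - 1*(-12) = -44286 + 12 = -44274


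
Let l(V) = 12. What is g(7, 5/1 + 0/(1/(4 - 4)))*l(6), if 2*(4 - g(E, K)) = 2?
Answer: 36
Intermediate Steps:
g(E, K) = 3 (g(E, K) = 4 - ½*2 = 4 - 1 = 3)
g(7, 5/1 + 0/(1/(4 - 4)))*l(6) = 3*12 = 36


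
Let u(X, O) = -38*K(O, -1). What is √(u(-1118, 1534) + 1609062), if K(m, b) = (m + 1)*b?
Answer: 8*√26053 ≈ 1291.3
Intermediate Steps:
K(m, b) = b*(1 + m) (K(m, b) = (1 + m)*b = b*(1 + m))
u(X, O) = 38 + 38*O (u(X, O) = -(-38)*(1 + O) = -38*(-1 - O) = 38 + 38*O)
√(u(-1118, 1534) + 1609062) = √((38 + 38*1534) + 1609062) = √((38 + 58292) + 1609062) = √(58330 + 1609062) = √1667392 = 8*√26053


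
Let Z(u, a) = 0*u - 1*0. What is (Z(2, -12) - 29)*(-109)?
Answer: 3161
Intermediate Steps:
Z(u, a) = 0 (Z(u, a) = 0 + 0 = 0)
(Z(2, -12) - 29)*(-109) = (0 - 29)*(-109) = -29*(-109) = 3161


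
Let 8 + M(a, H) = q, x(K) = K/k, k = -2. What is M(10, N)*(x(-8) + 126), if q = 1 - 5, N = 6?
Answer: -1560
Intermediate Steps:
x(K) = -K/2 (x(K) = K/(-2) = K*(-½) = -K/2)
q = -4
M(a, H) = -12 (M(a, H) = -8 - 4 = -12)
M(10, N)*(x(-8) + 126) = -12*(-½*(-8) + 126) = -12*(4 + 126) = -12*130 = -1560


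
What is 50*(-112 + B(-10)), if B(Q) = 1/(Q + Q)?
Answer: -11205/2 ≈ -5602.5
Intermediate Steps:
B(Q) = 1/(2*Q)
50*(-112 + B(-10)) = 50*(-112 + (1/2)/(-10)) = 50*(-112 + (1/2)*(-1/10)) = 50*(-112 - 1/20) = 50*(-2241/20) = -11205/2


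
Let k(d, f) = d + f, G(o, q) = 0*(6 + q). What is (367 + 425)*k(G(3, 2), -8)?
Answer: -6336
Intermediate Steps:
G(o, q) = 0
(367 + 425)*k(G(3, 2), -8) = (367 + 425)*(0 - 8) = 792*(-8) = -6336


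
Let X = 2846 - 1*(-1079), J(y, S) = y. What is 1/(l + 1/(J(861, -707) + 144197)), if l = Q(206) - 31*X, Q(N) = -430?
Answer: -145058/17712307089 ≈ -8.1897e-6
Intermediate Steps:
X = 3925 (X = 2846 + 1079 = 3925)
l = -122105 (l = -430 - 31*3925 = -430 - 121675 = -122105)
1/(l + 1/(J(861, -707) + 144197)) = 1/(-122105 + 1/(861 + 144197)) = 1/(-122105 + 1/145058) = 1/(-17712307089/145058) = -145058/17712307089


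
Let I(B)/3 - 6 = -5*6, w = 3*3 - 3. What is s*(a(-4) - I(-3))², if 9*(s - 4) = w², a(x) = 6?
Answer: 48672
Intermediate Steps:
w = 6 (w = 9 - 3 = 6)
I(B) = -72 (I(B) = 18 + 3*(-5*6) = 18 + 3*(-30) = 18 - 90 = -72)
s = 8 (s = 4 + (⅑)*6² = 4 + (⅑)*36 = 4 + 4 = 8)
s*(a(-4) - I(-3))² = 8*(6 - 1*(-72))² = 8*(6 + 72)² = 8*78² = 8*6084 = 48672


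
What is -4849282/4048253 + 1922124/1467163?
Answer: 666557122406/5939447016239 ≈ 0.11223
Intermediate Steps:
-4849282/4048253 + 1922124/1467163 = 666557122406/5939447016239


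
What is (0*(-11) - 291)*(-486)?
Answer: 141426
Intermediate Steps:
(0*(-11) - 291)*(-486) = (0 - 291)*(-486) = -291*(-486) = 141426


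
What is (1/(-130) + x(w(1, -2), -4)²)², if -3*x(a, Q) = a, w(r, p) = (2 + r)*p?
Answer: 269361/16900 ≈ 15.939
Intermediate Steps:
w(r, p) = p*(2 + r)
x(a, Q) = -a/3
(1/(-130) + x(w(1, -2), -4)²)² = (1/(-130) + (-(-2)*(2 + 1)/3)²)² = (-1/130 + (-(-2)*3/3)²)² = (-1/130 + (-⅓*(-6))²)² = (-1/130 + 2²)² = (-1/130 + 4)² = (519/130)² = 269361/16900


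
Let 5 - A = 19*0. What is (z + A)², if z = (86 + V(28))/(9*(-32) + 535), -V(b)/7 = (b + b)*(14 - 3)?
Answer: 8946081/61009 ≈ 146.64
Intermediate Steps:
V(b) = -154*b (V(b) = -7*(b + b)*(14 - 3) = -7*2*b*11 = -154*b)
A = 5 (A = 5 - 19*0 = 5 - 1*0 = 5 + 0 = 5)
z = -4226/247 (z = (86 - 154*28)/(9*(-32) + 535) = (86 - 4312)/(-288 + 535) = -4226/247 ≈ -17.109)
(z + A)² = (-4226/247 + 5)² = (-2991/247)² = 8946081/61009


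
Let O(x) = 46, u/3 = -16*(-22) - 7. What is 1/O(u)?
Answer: 1/46 ≈ 0.021739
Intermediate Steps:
u = 1035 (u = 3*(-16*(-22) - 7) = 3*(352 - 7) = 3*345 = 1035)
1/O(u) = 1/46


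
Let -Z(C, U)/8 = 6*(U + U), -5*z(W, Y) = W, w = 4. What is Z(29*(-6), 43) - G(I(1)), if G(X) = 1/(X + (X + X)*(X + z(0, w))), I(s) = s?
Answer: -12385/3 ≈ -4128.3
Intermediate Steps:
z(W, Y) = -W/5
Z(C, U) = -96*U (Z(C, U) = -48*(U + U) = -48*2*U = -96*U)
G(X) = 1/(X + 2*X²) (G(X) = 1/(X + (X + X)*(X - ⅕*0)) = 1/(X + (2*X)*(X + 0)) = 1/(X + (2*X)*X) = 1/(X + 2*X²))
Z(29*(-6), 43) - G(I(1)) = -96*43 - 1/(1*(1 + 2*1)) = -4128 - 1/(1 + 2) = -4128 - 1/3 = -4128 - 1*⅓ = -4128 - ⅓ = -12385/3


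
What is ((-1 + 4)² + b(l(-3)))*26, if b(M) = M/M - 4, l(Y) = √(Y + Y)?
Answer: 156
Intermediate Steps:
l(Y) = √2*√Y (l(Y) = √(2*Y) = √2*√Y)
b(M) = -3 (b(M) = 1 - 4 = -3)
((-1 + 4)² + b(l(-3)))*26 = ((-1 + 4)² - 3)*26 = (3² - 3)*26 = (9 - 3)*26 = 6*26 = 156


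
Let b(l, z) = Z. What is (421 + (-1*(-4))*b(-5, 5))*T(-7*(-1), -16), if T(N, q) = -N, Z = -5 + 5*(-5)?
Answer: -2107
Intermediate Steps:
Z = -30 (Z = -5 - 25 = -30)
b(l, z) = -30
(421 + (-1*(-4))*b(-5, 5))*T(-7*(-1), -16) = (421 - 1*(-4)*(-30))*(-(-7)*(-1)) = (421 + 4*(-30))*(-1*7) = (421 - 120)*(-7) = 301*(-7) = -2107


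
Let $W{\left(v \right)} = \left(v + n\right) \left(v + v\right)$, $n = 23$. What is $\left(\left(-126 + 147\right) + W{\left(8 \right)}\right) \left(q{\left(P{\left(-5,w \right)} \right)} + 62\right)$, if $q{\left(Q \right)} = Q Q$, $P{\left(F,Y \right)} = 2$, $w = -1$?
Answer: $34122$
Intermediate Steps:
$W{\left(v \right)} = 2 v \left(23 + v\right)$ ($W{\left(v \right)} = \left(v + 23\right) \left(v + v\right) = \left(23 + v\right) 2 v = 2 v \left(23 + v\right)$)
$q{\left(Q \right)} = Q^{2}$
$\left(\left(-126 + 147\right) + W{\left(8 \right)}\right) \left(q{\left(P{\left(-5,w \right)} \right)} + 62\right) = \left(\left(-126 + 147\right) + 2 \cdot 8 \left(23 + 8\right)\right) \left(2^{2} + 62\right) = \left(21 + 2 \cdot 8 \cdot 31\right) \left(4 + 62\right) = \left(21 + 496\right) 66 = 517 \cdot 66 = 34122$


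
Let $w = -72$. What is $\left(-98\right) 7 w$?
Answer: $49392$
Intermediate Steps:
$\left(-98\right) 7 w = \left(-98\right) 7 \left(-72\right) = \left(-686\right) \left(-72\right) = 49392$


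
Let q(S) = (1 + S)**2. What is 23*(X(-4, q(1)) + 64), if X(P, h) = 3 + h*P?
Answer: 1173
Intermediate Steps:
X(P, h) = 3 + P*h
23*(X(-4, q(1)) + 64) = 23*((3 - 4*(1 + 1)**2) + 64) = 23*((3 - 4*2**2) + 64) = 23*((3 - 4*4) + 64) = 23*((3 - 16) + 64) = 23*(-13 + 64) = 23*51 = 1173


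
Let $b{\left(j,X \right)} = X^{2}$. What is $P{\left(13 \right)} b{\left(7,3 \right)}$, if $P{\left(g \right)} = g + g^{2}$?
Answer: $1638$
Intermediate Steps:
$P{\left(13 \right)} b{\left(7,3 \right)} = 13 \left(1 + 13\right) 3^{2} = 13 \cdot 14 \cdot 9 = 182 \cdot 9 = 1638$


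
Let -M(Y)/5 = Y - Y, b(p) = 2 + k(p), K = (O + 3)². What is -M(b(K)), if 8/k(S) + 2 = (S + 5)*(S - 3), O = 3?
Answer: 0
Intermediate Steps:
k(S) = 8/(-2 + (-3 + S)*(5 + S)) (k(S) = 8/(-2 + (S + 5)*(S - 3)) = 8/(-2 + (5 + S)*(-3 + S)) = 8/(-2 + (-3 + S)*(5 + S)))
K = 36 (K = (3 + 3)² = 6² = 36)
b(p) = 2 + 8/(-17 + p² + 2*p)
M(Y) = 0 (M(Y) = -5*(Y - Y) = -5*0 = 0)
-M(b(K)) = -1*0 = 0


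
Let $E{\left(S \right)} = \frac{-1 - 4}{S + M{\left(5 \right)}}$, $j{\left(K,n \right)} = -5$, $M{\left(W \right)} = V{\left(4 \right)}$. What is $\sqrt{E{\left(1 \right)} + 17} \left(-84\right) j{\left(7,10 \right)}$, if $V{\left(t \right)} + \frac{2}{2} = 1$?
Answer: $840 \sqrt{3} \approx 1454.9$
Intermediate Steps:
$V{\left(t \right)} = 0$ ($V{\left(t \right)} = -1 + 1 = 0$)
$M{\left(W \right)} = 0$
$E{\left(S \right)} = - \frac{5}{S}$ ($E{\left(S \right)} = \frac{-1 - 4}{S + 0} = - \frac{5}{S}$)
$\sqrt{E{\left(1 \right)} + 17} \left(-84\right) j{\left(7,10 \right)} = \sqrt{- \frac{5}{1} + 17} \left(-84\right) \left(-5\right) = \sqrt{\left(-5\right) 1 + 17} \left(-84\right) \left(-5\right) = \sqrt{-5 + 17} \left(-84\right) \left(-5\right) = \sqrt{12} \left(-84\right) \left(-5\right) = 2 \sqrt{3} \left(-84\right) \left(-5\right) = - 168 \sqrt{3} \left(-5\right) = 840 \sqrt{3}$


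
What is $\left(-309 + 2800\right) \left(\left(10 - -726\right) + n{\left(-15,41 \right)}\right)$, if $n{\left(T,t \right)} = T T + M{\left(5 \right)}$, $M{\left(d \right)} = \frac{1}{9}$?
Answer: $\frac{21547150}{9} \approx 2.3941 \cdot 10^{6}$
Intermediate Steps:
$M{\left(d \right)} = \frac{1}{9}$
$n{\left(T,t \right)} = \frac{1}{9} + T^{2}$ ($n{\left(T,t \right)} = T T + \frac{1}{9} = T^{2} + \frac{1}{9} = \frac{1}{9} + T^{2}$)
$\left(-309 + 2800\right) \left(\left(10 - -726\right) + n{\left(-15,41 \right)}\right) = \left(-309 + 2800\right) \left(\left(10 - -726\right) + \left(\frac{1}{9} + \left(-15\right)^{2}\right)\right) = 2491 \left(\left(10 + 726\right) + \left(\frac{1}{9} + 225\right)\right) = 2491 \left(736 + \frac{2026}{9}\right) = 2491 \cdot \frac{8650}{9} = \frac{21547150}{9}$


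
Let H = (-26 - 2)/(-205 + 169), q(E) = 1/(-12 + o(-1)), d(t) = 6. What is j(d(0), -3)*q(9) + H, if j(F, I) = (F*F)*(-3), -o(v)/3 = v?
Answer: 115/9 ≈ 12.778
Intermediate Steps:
o(v) = -3*v
j(F, I) = -3*F² (j(F, I) = F²*(-3) = -3*F²)
q(E) = -⅑ (q(E) = 1/(-12 - 3*(-1)) = 1/(-12 + 3) = 1/(-9) = -⅑)
H = 7/9 (H = -28/(-36) = -28*(-1/36) = 7/9 ≈ 0.77778)
j(d(0), -3)*q(9) + H = -3*6²*(-⅑) + 7/9 = -3*36*(-⅑) + 7/9 = -108*(-⅑) + 7/9 = 12 + 7/9 = 115/9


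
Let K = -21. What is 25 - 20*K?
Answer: 445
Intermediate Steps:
25 - 20*K = 25 - 20*(-21) = 25 + 420 = 445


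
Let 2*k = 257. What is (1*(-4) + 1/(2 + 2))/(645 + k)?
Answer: -15/3094 ≈ -0.0048481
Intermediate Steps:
k = 257/2 (k = (½)*257 = 257/2 ≈ 128.50)
(1*(-4) + 1/(2 + 2))/(645 + k) = (1*(-4) + 1/(2 + 2))/(645 + 257/2) = (-4 + 1/4)/(1547/2) = 2*(-4 + ¼)/1547 = (2/1547)*(-15/4) = -15/3094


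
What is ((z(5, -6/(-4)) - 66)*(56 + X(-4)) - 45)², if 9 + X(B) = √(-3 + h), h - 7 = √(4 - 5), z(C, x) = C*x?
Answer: 81*(621 + 13*√(4 + I))²/4 ≈ 8.4818e+6 + 84540.0*I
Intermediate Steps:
h = 7 + I (h = 7 + √(4 - 5) = 7 + √(-1) = 7 + I ≈ 7.0 + 1.0*I)
X(B) = -9 + √(4 + I) (X(B) = -9 + √(-3 + (7 + I)) = -9 + √(4 + I))
((z(5, -6/(-4)) - 66)*(56 + X(-4)) - 45)² = ((5*(-6/(-4)) - 66)*(56 + (-9 + √(4 + I))) - 45)² = ((5*(-6*(-¼)) - 66)*(47 + √(4 + I)) - 45)² = ((5*(3/2) - 66)*(47 + √(4 + I)) - 45)² = ((15/2 - 66)*(47 + √(4 + I)) - 45)² = (-117*(47 + √(4 + I))/2 - 45)² = ((-5499/2 - 117*√(4 + I)/2) - 45)² = (-5589/2 - 117*√(4 + I)/2)²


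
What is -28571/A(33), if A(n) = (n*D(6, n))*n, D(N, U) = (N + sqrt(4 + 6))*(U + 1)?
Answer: -28571/160446 + 28571*sqrt(10)/962676 ≈ -0.084220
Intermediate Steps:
D(N, U) = (1 + U)*(N + sqrt(10)) (D(N, U) = (N + sqrt(10))*(1 + U) = (1 + U)*(N + sqrt(10)))
A(n) = n**2*(6 + sqrt(10) + 6*n + n*sqrt(10)) (A(n) = (n*(6 + sqrt(10) + 6*n + n*sqrt(10)))*n = n**2*(6 + sqrt(10) + 6*n + n*sqrt(10)))
-28571/A(33) = -28571*1/(1089*(6 + sqrt(10) + 6*33 + 33*sqrt(10))) = -28571*1/(1089*(6 + sqrt(10) + 198 + 33*sqrt(10))) = -28571*1/(1089*(204 + 34*sqrt(10))) = -28571/(222156 + 37026*sqrt(10))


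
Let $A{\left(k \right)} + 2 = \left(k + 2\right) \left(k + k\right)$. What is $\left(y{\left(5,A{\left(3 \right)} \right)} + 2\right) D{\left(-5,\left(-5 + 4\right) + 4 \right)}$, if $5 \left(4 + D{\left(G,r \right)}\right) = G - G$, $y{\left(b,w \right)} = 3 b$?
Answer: $-68$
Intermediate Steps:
$A{\left(k \right)} = -2 + 2 k \left(2 + k\right)$ ($A{\left(k \right)} = -2 + \left(k + 2\right) \left(k + k\right) = -2 + \left(2 + k\right) 2 k = -2 + 2 k \left(2 + k\right)$)
$D{\left(G,r \right)} = -4$ ($D{\left(G,r \right)} = -4 + \frac{G - G}{5} = -4 + \frac{1}{5} \cdot 0 = -4 + 0 = -4$)
$\left(y{\left(5,A{\left(3 \right)} \right)} + 2\right) D{\left(-5,\left(-5 + 4\right) + 4 \right)} = \left(3 \cdot 5 + 2\right) \left(-4\right) = \left(15 + 2\right) \left(-4\right) = 17 \left(-4\right) = -68$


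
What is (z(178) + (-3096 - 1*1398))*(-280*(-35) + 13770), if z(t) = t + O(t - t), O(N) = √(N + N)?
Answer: -101728120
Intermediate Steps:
O(N) = √2*√N (O(N) = √(2*N) = √2*√N)
z(t) = t (z(t) = t + √2*√(t - t) = t + √2*√0 = t + √2*0 = t + 0 = t)
(z(178) + (-3096 - 1*1398))*(-280*(-35) + 13770) = (178 + (-3096 - 1*1398))*(-280*(-35) + 13770) = (178 + (-3096 - 1398))*(9800 + 13770) = (178 - 4494)*23570 = -4316*23570 = -101728120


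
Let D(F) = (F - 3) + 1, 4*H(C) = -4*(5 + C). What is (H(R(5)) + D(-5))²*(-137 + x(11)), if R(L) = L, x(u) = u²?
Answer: -4624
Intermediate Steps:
H(C) = -5 - C (H(C) = (-4*(5 + C))/4 = (-20 - 4*C)/4 = -5 - C)
D(F) = -2 + F (D(F) = (-3 + F) + 1 = -2 + F)
(H(R(5)) + D(-5))²*(-137 + x(11)) = ((-5 - 1*5) + (-2 - 5))²*(-137 + 11²) = ((-5 - 5) - 7)²*(-137 + 121) = (-10 - 7)²*(-16) = (-17)²*(-16) = 289*(-16) = -4624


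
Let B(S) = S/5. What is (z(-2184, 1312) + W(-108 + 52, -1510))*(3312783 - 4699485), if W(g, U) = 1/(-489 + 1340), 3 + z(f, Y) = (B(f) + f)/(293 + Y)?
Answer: 14621064173136/2276425 ≈ 6.4228e+6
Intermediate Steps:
B(S) = S/5 (B(S) = S*(⅕) = S/5)
z(f, Y) = -3 + 6*f/(5*(293 + Y)) (z(f, Y) = -3 + (f/5 + f)/(293 + Y) = -3 + (6*f/5)/(293 + Y) = -3 + 6*f/(5*(293 + Y)))
W(g, U) = 1/851
(z(-2184, 1312) + W(-108 + 52, -1510))*(3312783 - 4699485) = (3*(-1465 - 5*1312 + 2*(-2184))/(5*(293 + 1312)) + 1/851)*(3312783 - 4699485) = ((⅗)*(-1465 - 6560 - 4368)/1605 + 1/851)*(-1386702) = ((⅗)*(1/1605)*(-12393) + 1/851)*(-1386702) = (-12393/2675 + 1/851)*(-1386702) = -10543768/2276425*(-1386702) = 14621064173136/2276425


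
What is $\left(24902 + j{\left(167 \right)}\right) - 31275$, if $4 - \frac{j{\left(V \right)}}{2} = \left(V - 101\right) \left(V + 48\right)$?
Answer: $-34745$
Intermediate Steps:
$j{\left(V \right)} = 8 - 2 \left(-101 + V\right) \left(48 + V\right)$ ($j{\left(V \right)} = 8 - 2 \left(V - 101\right) \left(V + 48\right) = 8 - 2 \left(-101 + V\right) \left(48 + V\right)$)
$\left(24902 + j{\left(167 \right)}\right) - 31275 = \left(24902 + \left(9704 - 2 \cdot 167^{2} + 106 \cdot 167\right)\right) - 31275 = \left(24902 + \left(9704 - 55778 + 17702\right)\right) - 31275 = \left(24902 - 28372\right) - 31275 = -3470 - 31275 = -34745$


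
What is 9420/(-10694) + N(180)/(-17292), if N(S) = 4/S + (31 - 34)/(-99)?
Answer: -20157786211/22883930190 ≈ -0.88087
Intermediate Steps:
N(S) = 1/33 + 4/S (N(S) = 4/S - 3*(-1/99) = 4/S + 1/33 = 1/33 + 4/S)
9420/(-10694) + N(180)/(-17292) = 9420/(-10694) + ((1/33)*(132 + 180)/180)/(-17292) = 9420*(-1/10694) + ((1/33)*(1/180)*312)*(-1/17292) = -4710/5347 + (26/495)*(-1/17292) = -4710/5347 - 13/4279770 = -20157786211/22883930190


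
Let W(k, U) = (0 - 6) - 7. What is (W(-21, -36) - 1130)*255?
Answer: -291465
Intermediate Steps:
W(k, U) = -13 (W(k, U) = -6 - 7 = -13)
(W(-21, -36) - 1130)*255 = (-13 - 1130)*255 = -1143*255 = -291465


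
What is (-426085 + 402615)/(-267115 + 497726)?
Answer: -23470/230611 ≈ -0.10177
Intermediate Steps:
(-426085 + 402615)/(-267115 + 497726) = -23470/230611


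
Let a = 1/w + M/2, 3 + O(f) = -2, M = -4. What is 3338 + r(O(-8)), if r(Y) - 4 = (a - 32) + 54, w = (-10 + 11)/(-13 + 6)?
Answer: 3355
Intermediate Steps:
w = -⅐ (w = 1/(-7) = 1*(-⅐) = -⅐ ≈ -0.14286)
O(f) = -5 (O(f) = -3 - 2 = -5)
a = -9 (a = 1/(-⅐) - 4/2 = 1*(-7) - 4*½ = -7 - 2 = -9)
r(Y) = 17 (r(Y) = 4 + ((-9 - 32) + 54) = 4 + (-41 + 54) = 4 + 13 = 17)
3338 + r(O(-8)) = 3338 + 17 = 3355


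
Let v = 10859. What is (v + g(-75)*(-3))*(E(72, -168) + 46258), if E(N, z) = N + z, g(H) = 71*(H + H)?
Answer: 1976149058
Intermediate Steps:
g(H) = 142*H (g(H) = 71*(2*H) = 142*H)
(v + g(-75)*(-3))*(E(72, -168) + 46258) = (10859 + (142*(-75))*(-3))*((72 - 168) + 46258) = (10859 - 10650*(-3))*(-96 + 46258) = (10859 + 31950)*46162 = 42809*46162 = 1976149058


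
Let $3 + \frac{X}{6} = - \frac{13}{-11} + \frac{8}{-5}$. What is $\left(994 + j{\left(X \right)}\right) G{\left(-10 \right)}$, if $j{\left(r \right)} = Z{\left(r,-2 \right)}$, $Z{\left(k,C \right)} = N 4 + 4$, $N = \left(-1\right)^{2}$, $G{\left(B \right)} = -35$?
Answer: $-35070$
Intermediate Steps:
$X = - \frac{1128}{55}$ ($X = -18 + 6 \left(- \frac{13}{-11} + \frac{8}{-5}\right) = -18 + 6 \left(\left(-13\right) \left(- \frac{1}{11}\right) + 8 \left(- \frac{1}{5}\right)\right) = -18 + 6 \left(\frac{13}{11} - \frac{8}{5}\right) = -18 + 6 \left(- \frac{23}{55}\right) = -18 - \frac{138}{55} = - \frac{1128}{55} \approx -20.509$)
$N = 1$
$Z{\left(k,C \right)} = 8$ ($Z{\left(k,C \right)} = 1 \cdot 4 + 4 = 4 + 4 = 8$)
$j{\left(r \right)} = 8$
$\left(994 + j{\left(X \right)}\right) G{\left(-10 \right)} = \left(994 + 8\right) \left(-35\right) = 1002 \left(-35\right) = -35070$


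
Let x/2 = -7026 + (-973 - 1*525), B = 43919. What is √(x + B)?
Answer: 13*√159 ≈ 163.92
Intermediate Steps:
x = -17048 (x = 2*(-7026 + (-973 - 1*525)) = 2*(-7026 + (-973 - 525)) = 2*(-7026 - 1498) = 2*(-8524) = -17048)
√(x + B) = √(-17048 + 43919) = √26871 = 13*√159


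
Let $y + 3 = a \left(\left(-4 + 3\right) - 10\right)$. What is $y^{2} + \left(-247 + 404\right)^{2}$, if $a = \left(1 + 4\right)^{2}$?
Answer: $101933$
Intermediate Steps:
$a = 25$ ($a = 5^{2} = 25$)
$y = -278$ ($y = -3 + 25 \left(\left(-4 + 3\right) - 10\right) = -3 + 25 \left(-1 - 10\right) = -3 + 25 \left(-11\right) = -3 - 275 = -278$)
$y^{2} + \left(-247 + 404\right)^{2} = \left(-278\right)^{2} + \left(-247 + 404\right)^{2} = 77284 + 157^{2} = 77284 + 24649 = 101933$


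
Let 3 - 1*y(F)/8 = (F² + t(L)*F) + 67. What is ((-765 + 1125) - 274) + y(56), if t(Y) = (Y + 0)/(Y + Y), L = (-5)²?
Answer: -25738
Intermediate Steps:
L = 25
t(Y) = ½ (t(Y) = Y/((2*Y)) = Y*(1/(2*Y)) = ½)
y(F) = -512 - 8*F² - 4*F (y(F) = 24 - 8*((F² + F/2) + 67) = 24 - 8*(67 + F² + F/2) = 24 + (-536 - 8*F² - 4*F) = -512 - 8*F² - 4*F)
((-765 + 1125) - 274) + y(56) = ((-765 + 1125) - 274) + (-512 - 8*56² - 4*56) = (360 - 274) + (-512 - 8*3136 - 224) = 86 + (-512 - 25088 - 224) = 86 - 25824 = -25738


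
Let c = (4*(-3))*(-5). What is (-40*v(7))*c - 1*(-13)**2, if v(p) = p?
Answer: -16969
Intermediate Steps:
c = 60 (c = -12*(-5) = 60)
(-40*v(7))*c - 1*(-13)**2 = -40*7*60 - 1*(-13)**2 = -280*60 - 1*169 = -16800 - 169 = -16969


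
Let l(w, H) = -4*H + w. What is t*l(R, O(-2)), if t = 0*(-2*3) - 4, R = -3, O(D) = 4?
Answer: 76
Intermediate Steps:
l(w, H) = w - 4*H
t = -4 (t = 0*(-6) - 4 = 0 - 4 = -4)
t*l(R, O(-2)) = -4*(-3 - 4*4) = -4*(-3 - 16) = -4*(-19) = 76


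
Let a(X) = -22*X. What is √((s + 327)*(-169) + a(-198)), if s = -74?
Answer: I*√38401 ≈ 195.96*I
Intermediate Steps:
√((s + 327)*(-169) + a(-198)) = √((-74 + 327)*(-169) - 22*(-198)) = √(253*(-169) + 4356) = √(-42757 + 4356) = √(-38401) = I*√38401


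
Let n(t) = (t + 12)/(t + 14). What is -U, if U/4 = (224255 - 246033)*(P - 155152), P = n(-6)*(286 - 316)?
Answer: -13517561044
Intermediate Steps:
n(t) = (12 + t)/(14 + t)
P = -45/2 (P = ((12 - 6)/(14 - 6))*(286 - 316) = (6/8)*(-30) = ((1/8)*6)*(-30) = (3/4)*(-30) = -45/2 ≈ -22.500)
U = 13517561044 (U = 4*((224255 - 246033)*(-45/2 - 155152)) = 4*(-21778*(-310349/2)) = 4*3379390261 = 13517561044)
-U = -1*13517561044 = -13517561044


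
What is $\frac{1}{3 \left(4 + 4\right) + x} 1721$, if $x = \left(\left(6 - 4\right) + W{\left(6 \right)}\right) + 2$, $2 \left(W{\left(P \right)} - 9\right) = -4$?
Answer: $\frac{1721}{35} \approx 49.171$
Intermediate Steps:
$W{\left(P \right)} = 7$ ($W{\left(P \right)} = 9 + \frac{1}{2} \left(-4\right) = 9 - 2 = 7$)
$x = 11$ ($x = \left(\left(6 - 4\right) + 7\right) + 2 = \left(2 + 7\right) + 2 = 9 + 2 = 11$)
$\frac{1}{3 \left(4 + 4\right) + x} 1721 = \frac{1}{3 \left(4 + 4\right) + 11} \cdot 1721 = \frac{1}{3 \cdot 8 + 11} \cdot 1721 = \frac{1}{24 + 11} \cdot 1721 = \frac{1}{35} \cdot 1721 = \frac{1721}{35}$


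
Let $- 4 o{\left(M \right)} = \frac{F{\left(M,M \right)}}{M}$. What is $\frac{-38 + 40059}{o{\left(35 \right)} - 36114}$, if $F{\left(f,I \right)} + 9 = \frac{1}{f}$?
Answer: $- \frac{98051450}{88479143} \approx -1.1082$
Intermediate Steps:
$F{\left(f,I \right)} = -9 + \frac{1}{f}$
$o{\left(M \right)} = - \frac{-9 + \frac{1}{M}}{4 M}$ ($o{\left(M \right)} = - \frac{\left(-9 + \frac{1}{M}\right) \frac{1}{M}}{4} = - \frac{\frac{1}{M} \left(-9 + \frac{1}{M}\right)}{4} = - \frac{-9 + \frac{1}{M}}{4 M}$)
$\frac{-38 + 40059}{o{\left(35 \right)} - 36114} = \frac{-38 + 40059}{\frac{-1 + 9 \cdot 35}{4 \cdot 1225} - 36114} = \frac{40021}{\frac{1}{4} \cdot \frac{1}{1225} \left(-1 + 315\right) - 36114} = \frac{40021}{\frac{1}{4} \cdot \frac{1}{1225} \cdot 314 - 36114} = \frac{40021}{\frac{157}{2450} - 36114} = \frac{40021}{- \frac{88479143}{2450}} = 40021 \left(- \frac{2450}{88479143}\right) = - \frac{98051450}{88479143}$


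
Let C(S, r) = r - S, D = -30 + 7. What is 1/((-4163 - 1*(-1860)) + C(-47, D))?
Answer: -1/2279 ≈ -0.00043879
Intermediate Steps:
D = -23
1/((-4163 - 1*(-1860)) + C(-47, D)) = 1/((-4163 - 1*(-1860)) + (-23 - 1*(-47))) = 1/((-4163 + 1860) + (-23 + 47)) = 1/(-2303 + 24) = 1/(-2279) = -1/2279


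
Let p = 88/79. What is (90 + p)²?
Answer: 51811204/6241 ≈ 8301.8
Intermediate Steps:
p = 88/79 (p = 88*(1/79) = 88/79 ≈ 1.1139)
(90 + p)² = (90 + 88/79)² = (7198/79)² = 51811204/6241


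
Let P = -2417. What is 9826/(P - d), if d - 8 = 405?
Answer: -4913/1415 ≈ -3.4721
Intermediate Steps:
d = 413 (d = 8 + 405 = 413)
9826/(P - d) = 9826/(-2417 - 1*413) = 9826/(-2417 - 413) = 9826/(-2830) = 9826*(-1/2830) = -4913/1415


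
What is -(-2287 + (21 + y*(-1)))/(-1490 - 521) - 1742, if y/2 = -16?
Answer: -3505396/2011 ≈ -1743.1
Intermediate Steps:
y = -32 (y = 2*(-16) = -32)
-(-2287 + (21 + y*(-1)))/(-1490 - 521) - 1742 = -(-2287 + (21 - 32*(-1)))/(-1490 - 521) - 1742 = -(-2287 + (21 + 32))/(-2011) - 1742 = -(-2287 + 53)*(-1)/2011 - 1742 = -(-2234)*(-1)/2011 - 1742 = -1*2234/2011 - 1742 = -2234/2011 - 1742 = -3505396/2011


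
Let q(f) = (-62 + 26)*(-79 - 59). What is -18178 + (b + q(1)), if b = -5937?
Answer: -19147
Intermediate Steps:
q(f) = 4968 (q(f) = -36*(-138) = 4968)
-18178 + (b + q(1)) = -18178 + (-5937 + 4968) = -18178 - 969 = -19147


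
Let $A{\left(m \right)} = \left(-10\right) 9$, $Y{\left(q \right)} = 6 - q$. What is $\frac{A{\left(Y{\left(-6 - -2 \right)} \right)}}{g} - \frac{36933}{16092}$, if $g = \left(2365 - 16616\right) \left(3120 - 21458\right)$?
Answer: $- \frac{1608646836689}{700900035516} \approx -2.2951$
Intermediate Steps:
$A{\left(m \right)} = -90$
$g = 261334838$ ($g = \left(-14251\right) \left(-18338\right) = 261334838$)
$\frac{A{\left(Y{\left(-6 - -2 \right)} \right)}}{g} - \frac{36933}{16092} = - \frac{90}{261334838} - \frac{36933}{16092} = \left(-90\right) \frac{1}{261334838} - \frac{12311}{5364} = - \frac{45}{130667419} - \frac{12311}{5364} = - \frac{1608646836689}{700900035516}$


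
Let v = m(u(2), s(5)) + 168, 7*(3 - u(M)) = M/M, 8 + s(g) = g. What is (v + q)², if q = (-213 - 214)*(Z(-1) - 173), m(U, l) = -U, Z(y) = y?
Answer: 271693222564/49 ≈ 5.5448e+9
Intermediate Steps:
s(g) = -8 + g
u(M) = 20/7 (u(M) = 3 - M/(7*M) = 3 - ⅐*1 = 3 - ⅐ = 20/7)
q = 74298 (q = (-213 - 214)*(-1 - 173) = -427*(-174) = 74298)
v = 1156/7 (v = -1*20/7 + 168 = -20/7 + 168 = 1156/7 ≈ 165.14)
(v + q)² = (1156/7 + 74298)² = (521242/7)² = 271693222564/49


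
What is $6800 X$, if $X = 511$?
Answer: $3474800$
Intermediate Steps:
$6800 X = 6800 \cdot 511 = 3474800$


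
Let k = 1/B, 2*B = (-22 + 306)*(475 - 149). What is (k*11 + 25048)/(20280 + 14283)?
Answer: 1159522027/1599990396 ≈ 0.72471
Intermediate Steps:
B = 46292 (B = ((-22 + 306)*(475 - 149))/2 = (284*326)/2 = (1/2)*92584 = 46292)
k = 1/46292 ≈ 2.1602e-5
(k*11 + 25048)/(20280 + 14283) = ((1/46292)*11 + 25048)/(20280 + 14283) = (11/46292 + 25048)/34563 = (1159522027/46292)*(1/34563) = 1159522027/1599990396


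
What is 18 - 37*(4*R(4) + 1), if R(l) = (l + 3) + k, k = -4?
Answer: -463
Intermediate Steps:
R(l) = -1 + l (R(l) = (l + 3) - 4 = (3 + l) - 4 = -1 + l)
18 - 37*(4*R(4) + 1) = 18 - 37*(4*(-1 + 4) + 1) = 18 - 37*(4*3 + 1) = 18 - 37*(12 + 1) = 18 - 37*13 = 18 - 481 = -463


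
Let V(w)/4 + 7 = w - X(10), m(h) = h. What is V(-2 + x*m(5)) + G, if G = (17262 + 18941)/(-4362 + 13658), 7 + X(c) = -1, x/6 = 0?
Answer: -981/9296 ≈ -0.10553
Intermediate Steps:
x = 0 (x = 6*0 = 0)
X(c) = -8 (X(c) = -7 - 1 = -8)
G = 36203/9296 ≈ 3.8945
V(w) = 4 + 4*w (V(w) = -28 + 4*(w - 1*(-8)) = -28 + 4*(w + 8) = -28 + 4*(8 + w) = -28 + (32 + 4*w) = 4 + 4*w)
V(-2 + x*m(5)) + G = (4 + 4*(-2 + 0*5)) + 36203/9296 = (4 + 4*(-2 + 0)) + 36203/9296 = (4 + 4*(-2)) + 36203/9296 = (4 - 8) + 36203/9296 = -4 + 36203/9296 = -981/9296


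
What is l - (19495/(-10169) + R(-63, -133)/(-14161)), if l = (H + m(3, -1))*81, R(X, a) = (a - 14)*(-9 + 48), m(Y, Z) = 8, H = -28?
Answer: -4756478138/2938841 ≈ -1618.5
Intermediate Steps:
R(X, a) = -546 + 39*a (R(X, a) = (-14 + a)*39 = -546 + 39*a)
l = -1620 (l = (-28 + 8)*81 = -20*81 = -1620)
l - (19495/(-10169) + R(-63, -133)/(-14161)) = -1620 - (19495/(-10169) + (-546 + 39*(-133))/(-14161)) = -1620 - (19495*(-1/10169) + (-546 - 5187)*(-1/14161)) = -1620 - (-19495/10169 - 5733*(-1/14161)) = -1620 - (-19495/10169 + 117/289) = -1620 - 1*(-4444282/2938841) = -1620 + 4444282/2938841 = -4756478138/2938841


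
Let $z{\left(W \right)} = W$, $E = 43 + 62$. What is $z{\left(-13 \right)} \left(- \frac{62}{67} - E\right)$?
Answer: $\frac{92261}{67} \approx 1377.0$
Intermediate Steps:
$E = 105$
$z{\left(-13 \right)} \left(- \frac{62}{67} - E\right) = - 13 \left(- \frac{62}{67} - 105\right) = \left(-13\right) \left(- \frac{7097}{67}\right) = \frac{92261}{67}$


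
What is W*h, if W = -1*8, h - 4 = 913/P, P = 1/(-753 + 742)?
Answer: 80312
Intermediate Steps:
P = -1/11 (P = 1/(-11) = -1/11 ≈ -0.090909)
h = -10039 (h = 4 + 913/(-1/11) = 4 + 913*(-11) = 4 - 10043 = -10039)
W = -8
W*h = -8*(-10039) = 80312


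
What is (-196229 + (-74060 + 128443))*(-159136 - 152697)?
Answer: 44232263718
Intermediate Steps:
(-196229 + (-74060 + 128443))*(-159136 - 152697) = (-196229 + 54383)*(-311833) = -141846*(-311833) = 44232263718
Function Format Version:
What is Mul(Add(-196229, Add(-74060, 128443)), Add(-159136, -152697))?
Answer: 44232263718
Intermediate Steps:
Mul(Add(-196229, Add(-74060, 128443)), Add(-159136, -152697)) = Mul(Add(-196229, 54383), -311833) = Mul(-141846, -311833) = 44232263718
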